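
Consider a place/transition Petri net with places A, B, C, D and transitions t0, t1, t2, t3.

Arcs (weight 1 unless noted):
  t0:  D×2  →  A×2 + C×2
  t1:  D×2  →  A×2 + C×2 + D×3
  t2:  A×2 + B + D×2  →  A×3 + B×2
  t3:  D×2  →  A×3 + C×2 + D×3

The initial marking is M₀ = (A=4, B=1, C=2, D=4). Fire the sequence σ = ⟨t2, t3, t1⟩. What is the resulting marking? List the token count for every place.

(A=10, B=2, C=6, D=4)

step 1: fire t2:  (A=4, B=1, C=2, D=4) → (A=5, B=2, C=2, D=2)
step 2: fire t3:  (A=5, B=2, C=2, D=2) → (A=8, B=2, C=4, D=3)
step 3: fire t1:  (A=8, B=2, C=4, D=3) → (A=10, B=2, C=6, D=4)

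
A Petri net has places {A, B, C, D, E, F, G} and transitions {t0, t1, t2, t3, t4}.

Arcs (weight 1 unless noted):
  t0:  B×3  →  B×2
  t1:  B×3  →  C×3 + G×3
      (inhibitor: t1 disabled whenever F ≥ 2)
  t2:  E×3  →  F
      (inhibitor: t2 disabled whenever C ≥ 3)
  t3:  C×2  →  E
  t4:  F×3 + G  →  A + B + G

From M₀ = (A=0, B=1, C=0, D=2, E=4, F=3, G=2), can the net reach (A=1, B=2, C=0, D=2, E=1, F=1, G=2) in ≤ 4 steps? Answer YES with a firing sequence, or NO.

step 1: fire t2:  (A=0, B=1, C=0, D=2, E=4, F=3, G=2) → (A=0, B=1, C=0, D=2, E=1, F=4, G=2)
step 2: fire t4:  (A=0, B=1, C=0, D=2, E=1, F=4, G=2) → (A=1, B=2, C=0, D=2, E=1, F=1, G=2)

YES — reachable via ⟨t2, t4⟩ (2 firings)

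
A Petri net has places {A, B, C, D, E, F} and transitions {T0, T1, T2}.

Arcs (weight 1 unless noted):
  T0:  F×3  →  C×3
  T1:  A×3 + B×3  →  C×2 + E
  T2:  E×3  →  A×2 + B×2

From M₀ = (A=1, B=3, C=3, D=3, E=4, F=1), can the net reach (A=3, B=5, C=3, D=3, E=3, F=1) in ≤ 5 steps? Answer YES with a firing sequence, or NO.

NO — not reachable within 5 firings

depth 0: 1 marking
depth 1: 2 markings reached so far
depth 2: 3 markings reached so far
depth 3: 3 markings reached so far
(frontier empty at depth 3; search complete)
target is not among the 3 markings reachable within 5 steps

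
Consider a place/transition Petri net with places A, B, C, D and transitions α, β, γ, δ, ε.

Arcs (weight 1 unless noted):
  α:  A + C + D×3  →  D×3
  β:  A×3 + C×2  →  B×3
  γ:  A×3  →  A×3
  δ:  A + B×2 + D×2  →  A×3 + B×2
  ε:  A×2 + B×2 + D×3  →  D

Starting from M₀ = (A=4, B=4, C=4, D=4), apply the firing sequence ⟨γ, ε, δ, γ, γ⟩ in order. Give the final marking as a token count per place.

step 1: fire γ:  (A=4, B=4, C=4, D=4) → (A=4, B=4, C=4, D=4)
step 2: fire ε:  (A=4, B=4, C=4, D=4) → (A=2, B=2, C=4, D=2)
step 3: fire δ:  (A=2, B=2, C=4, D=2) → (A=4, B=2, C=4, D=0)
step 4: fire γ:  (A=4, B=2, C=4, D=0) → (A=4, B=2, C=4, D=0)
step 5: fire γ:  (A=4, B=2, C=4, D=0) → (A=4, B=2, C=4, D=0)

(A=4, B=2, C=4, D=0)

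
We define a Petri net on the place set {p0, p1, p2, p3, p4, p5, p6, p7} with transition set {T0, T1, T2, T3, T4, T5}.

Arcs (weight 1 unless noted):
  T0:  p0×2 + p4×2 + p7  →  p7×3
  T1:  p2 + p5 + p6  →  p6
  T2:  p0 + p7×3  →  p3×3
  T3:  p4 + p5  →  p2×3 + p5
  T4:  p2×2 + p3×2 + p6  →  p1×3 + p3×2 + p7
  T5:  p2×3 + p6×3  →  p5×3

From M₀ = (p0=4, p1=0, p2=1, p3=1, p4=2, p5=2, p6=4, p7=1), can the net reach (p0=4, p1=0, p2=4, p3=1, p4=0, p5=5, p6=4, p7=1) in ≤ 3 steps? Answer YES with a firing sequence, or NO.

NO — not reachable within 3 firings

depth 0: 1 marking
depth 1: 4 markings reached so far
depth 2: 9 markings reached so far
depth 3: 14 markings reached so far
target is not among the 14 markings reachable within 3 steps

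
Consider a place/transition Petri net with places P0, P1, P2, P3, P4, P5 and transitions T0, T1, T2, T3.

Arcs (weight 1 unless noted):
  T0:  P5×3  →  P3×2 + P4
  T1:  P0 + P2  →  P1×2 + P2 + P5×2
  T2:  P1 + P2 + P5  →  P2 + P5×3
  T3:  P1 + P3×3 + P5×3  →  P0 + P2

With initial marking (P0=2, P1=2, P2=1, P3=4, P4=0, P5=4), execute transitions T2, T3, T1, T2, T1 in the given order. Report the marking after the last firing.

step 1: fire T2:  (P0=2, P1=2, P2=1, P3=4, P4=0, P5=4) → (P0=2, P1=1, P2=1, P3=4, P4=0, P5=6)
step 2: fire T3:  (P0=2, P1=1, P2=1, P3=4, P4=0, P5=6) → (P0=3, P1=0, P2=2, P3=1, P4=0, P5=3)
step 3: fire T1:  (P0=3, P1=0, P2=2, P3=1, P4=0, P5=3) → (P0=2, P1=2, P2=2, P3=1, P4=0, P5=5)
step 4: fire T2:  (P0=2, P1=2, P2=2, P3=1, P4=0, P5=5) → (P0=2, P1=1, P2=2, P3=1, P4=0, P5=7)
step 5: fire T1:  (P0=2, P1=1, P2=2, P3=1, P4=0, P5=7) → (P0=1, P1=3, P2=2, P3=1, P4=0, P5=9)

(P0=1, P1=3, P2=2, P3=1, P4=0, P5=9)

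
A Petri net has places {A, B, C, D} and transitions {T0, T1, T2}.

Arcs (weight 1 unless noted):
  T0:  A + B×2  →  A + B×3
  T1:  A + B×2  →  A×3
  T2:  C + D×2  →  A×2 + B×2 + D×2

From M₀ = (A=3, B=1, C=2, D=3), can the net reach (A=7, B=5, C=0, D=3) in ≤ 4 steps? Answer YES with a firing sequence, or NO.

YES — reachable via ⟨T2, T2⟩ (2 firings)

step 1: fire T2:  (A=3, B=1, C=2, D=3) → (A=5, B=3, C=1, D=3)
step 2: fire T2:  (A=5, B=3, C=1, D=3) → (A=7, B=5, C=0, D=3)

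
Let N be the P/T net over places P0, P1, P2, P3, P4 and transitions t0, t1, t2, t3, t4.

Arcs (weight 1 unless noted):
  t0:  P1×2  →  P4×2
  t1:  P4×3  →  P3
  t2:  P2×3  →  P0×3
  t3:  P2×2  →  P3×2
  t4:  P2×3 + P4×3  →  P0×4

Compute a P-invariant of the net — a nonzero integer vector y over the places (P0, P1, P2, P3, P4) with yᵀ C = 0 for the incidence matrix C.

Incidence matrix C (rows=places, cols=transitions):
       t0   t1   t2   t3   t4
   P0   0    0    3    0    4
   P1  -2    0    0    0    0
   P2   0    0   -3   -2   -3
   P3   0    1    0    2    0
   P4   2   -3    0    0   -3

Candidate y = [3, 1, 3, 3, 1]; check y·C column-wise:
  col t0: 3·0 + 1·-2 + 3·0 + 3·0 + 1·2 = 0
  col t1: 3·0 + 1·0 + 3·0 + 3·1 + 1·-3 = 0
  col t2: 3·3 + 1·0 + 3·-3 + 3·0 + 1·0 = 0
  col t3: 3·0 + 1·0 + 3·-2 + 3·2 + 1·0 = 0
  col t4: 3·4 + 1·0 + 3·-3 + 3·0 + 1·-3 = 0

y = (P0:3, P1:1, P2:3, P3:3, P4:1)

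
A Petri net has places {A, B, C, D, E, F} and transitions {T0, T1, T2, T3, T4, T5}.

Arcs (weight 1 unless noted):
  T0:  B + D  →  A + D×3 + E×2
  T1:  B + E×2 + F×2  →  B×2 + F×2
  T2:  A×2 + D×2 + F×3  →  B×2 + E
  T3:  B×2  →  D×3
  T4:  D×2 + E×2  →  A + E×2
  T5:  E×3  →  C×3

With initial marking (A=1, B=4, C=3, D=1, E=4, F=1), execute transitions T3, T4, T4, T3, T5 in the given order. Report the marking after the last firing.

step 1: fire T3:  (A=1, B=4, C=3, D=1, E=4, F=1) → (A=1, B=2, C=3, D=4, E=4, F=1)
step 2: fire T4:  (A=1, B=2, C=3, D=4, E=4, F=1) → (A=2, B=2, C=3, D=2, E=4, F=1)
step 3: fire T4:  (A=2, B=2, C=3, D=2, E=4, F=1) → (A=3, B=2, C=3, D=0, E=4, F=1)
step 4: fire T3:  (A=3, B=2, C=3, D=0, E=4, F=1) → (A=3, B=0, C=3, D=3, E=4, F=1)
step 5: fire T5:  (A=3, B=0, C=3, D=3, E=4, F=1) → (A=3, B=0, C=6, D=3, E=1, F=1)

(A=3, B=0, C=6, D=3, E=1, F=1)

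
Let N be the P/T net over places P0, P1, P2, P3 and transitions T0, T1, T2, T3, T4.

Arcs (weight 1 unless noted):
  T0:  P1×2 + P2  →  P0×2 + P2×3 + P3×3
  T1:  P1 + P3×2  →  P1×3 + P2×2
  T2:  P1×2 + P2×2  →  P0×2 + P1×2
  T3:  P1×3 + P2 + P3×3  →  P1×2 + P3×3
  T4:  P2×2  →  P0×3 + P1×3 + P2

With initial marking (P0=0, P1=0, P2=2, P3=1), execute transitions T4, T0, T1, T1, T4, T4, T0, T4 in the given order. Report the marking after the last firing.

(P0=16, P1=12, P2=6, P3=3)

step 1: fire T4:  (P0=0, P1=0, P2=2, P3=1) → (P0=3, P1=3, P2=1, P3=1)
step 2: fire T0:  (P0=3, P1=3, P2=1, P3=1) → (P0=5, P1=1, P2=3, P3=4)
step 3: fire T1:  (P0=5, P1=1, P2=3, P3=4) → (P0=5, P1=3, P2=5, P3=2)
step 4: fire T1:  (P0=5, P1=3, P2=5, P3=2) → (P0=5, P1=5, P2=7, P3=0)
step 5: fire T4:  (P0=5, P1=5, P2=7, P3=0) → (P0=8, P1=8, P2=6, P3=0)
step 6: fire T4:  (P0=8, P1=8, P2=6, P3=0) → (P0=11, P1=11, P2=5, P3=0)
step 7: fire T0:  (P0=11, P1=11, P2=5, P3=0) → (P0=13, P1=9, P2=7, P3=3)
step 8: fire T4:  (P0=13, P1=9, P2=7, P3=3) → (P0=16, P1=12, P2=6, P3=3)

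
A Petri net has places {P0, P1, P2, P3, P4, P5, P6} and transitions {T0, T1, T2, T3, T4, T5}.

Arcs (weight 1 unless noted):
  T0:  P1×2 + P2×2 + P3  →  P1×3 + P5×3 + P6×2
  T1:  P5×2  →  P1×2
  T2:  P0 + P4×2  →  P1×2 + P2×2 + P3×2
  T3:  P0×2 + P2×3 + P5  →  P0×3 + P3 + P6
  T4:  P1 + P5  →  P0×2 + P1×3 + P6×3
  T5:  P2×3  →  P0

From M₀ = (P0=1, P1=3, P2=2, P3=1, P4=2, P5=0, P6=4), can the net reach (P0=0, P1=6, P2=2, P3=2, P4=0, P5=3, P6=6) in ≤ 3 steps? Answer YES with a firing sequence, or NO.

YES — reachable via ⟨T0, T2⟩ (2 firings)

step 1: fire T0:  (P0=1, P1=3, P2=2, P3=1, P4=2, P5=0, P6=4) → (P0=1, P1=4, P2=0, P3=0, P4=2, P5=3, P6=6)
step 2: fire T2:  (P0=1, P1=4, P2=0, P3=0, P4=2, P5=3, P6=6) → (P0=0, P1=6, P2=2, P3=2, P4=0, P5=3, P6=6)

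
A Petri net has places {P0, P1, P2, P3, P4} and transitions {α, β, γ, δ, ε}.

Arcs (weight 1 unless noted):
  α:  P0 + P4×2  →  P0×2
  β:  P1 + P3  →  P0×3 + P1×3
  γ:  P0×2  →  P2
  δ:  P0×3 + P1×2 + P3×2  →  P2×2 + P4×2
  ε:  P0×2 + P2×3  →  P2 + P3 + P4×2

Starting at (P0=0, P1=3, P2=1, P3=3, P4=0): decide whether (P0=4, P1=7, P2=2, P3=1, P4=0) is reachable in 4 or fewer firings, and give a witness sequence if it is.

YES — reachable via ⟨β, β, γ⟩ (3 firings)

step 1: fire β:  (P0=0, P1=3, P2=1, P3=3, P4=0) → (P0=3, P1=5, P2=1, P3=2, P4=0)
step 2: fire β:  (P0=3, P1=5, P2=1, P3=2, P4=0) → (P0=6, P1=7, P2=1, P3=1, P4=0)
step 3: fire γ:  (P0=6, P1=7, P2=1, P3=1, P4=0) → (P0=4, P1=7, P2=2, P3=1, P4=0)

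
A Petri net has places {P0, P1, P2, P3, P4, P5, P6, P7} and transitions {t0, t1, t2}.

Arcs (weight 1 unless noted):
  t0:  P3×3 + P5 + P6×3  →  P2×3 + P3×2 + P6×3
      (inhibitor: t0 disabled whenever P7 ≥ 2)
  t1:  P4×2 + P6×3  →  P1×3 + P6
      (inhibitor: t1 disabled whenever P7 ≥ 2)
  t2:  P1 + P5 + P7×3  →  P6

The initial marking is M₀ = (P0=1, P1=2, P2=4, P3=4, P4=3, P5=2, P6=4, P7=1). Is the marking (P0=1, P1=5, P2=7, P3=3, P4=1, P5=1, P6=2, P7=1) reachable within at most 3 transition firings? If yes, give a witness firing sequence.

YES — reachable via ⟨t0, t1⟩ (2 firings)

step 1: fire t0:  (P0=1, P1=2, P2=4, P3=4, P4=3, P5=2, P6=4, P7=1) → (P0=1, P1=2, P2=7, P3=3, P4=3, P5=1, P6=4, P7=1)
step 2: fire t1:  (P0=1, P1=2, P2=7, P3=3, P4=3, P5=1, P6=4, P7=1) → (P0=1, P1=5, P2=7, P3=3, P4=1, P5=1, P6=2, P7=1)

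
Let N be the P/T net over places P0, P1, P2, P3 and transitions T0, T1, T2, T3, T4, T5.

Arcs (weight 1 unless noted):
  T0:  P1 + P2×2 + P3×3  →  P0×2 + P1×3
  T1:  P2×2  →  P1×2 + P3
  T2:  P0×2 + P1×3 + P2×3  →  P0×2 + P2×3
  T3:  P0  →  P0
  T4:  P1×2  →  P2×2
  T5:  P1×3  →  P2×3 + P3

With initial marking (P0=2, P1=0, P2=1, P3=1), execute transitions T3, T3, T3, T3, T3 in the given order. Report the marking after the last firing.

step 1: fire T3:  (P0=2, P1=0, P2=1, P3=1) → (P0=2, P1=0, P2=1, P3=1)
step 2: fire T3:  (P0=2, P1=0, P2=1, P3=1) → (P0=2, P1=0, P2=1, P3=1)
step 3: fire T3:  (P0=2, P1=0, P2=1, P3=1) → (P0=2, P1=0, P2=1, P3=1)
step 4: fire T3:  (P0=2, P1=0, P2=1, P3=1) → (P0=2, P1=0, P2=1, P3=1)
step 5: fire T3:  (P0=2, P1=0, P2=1, P3=1) → (P0=2, P1=0, P2=1, P3=1)

(P0=2, P1=0, P2=1, P3=1)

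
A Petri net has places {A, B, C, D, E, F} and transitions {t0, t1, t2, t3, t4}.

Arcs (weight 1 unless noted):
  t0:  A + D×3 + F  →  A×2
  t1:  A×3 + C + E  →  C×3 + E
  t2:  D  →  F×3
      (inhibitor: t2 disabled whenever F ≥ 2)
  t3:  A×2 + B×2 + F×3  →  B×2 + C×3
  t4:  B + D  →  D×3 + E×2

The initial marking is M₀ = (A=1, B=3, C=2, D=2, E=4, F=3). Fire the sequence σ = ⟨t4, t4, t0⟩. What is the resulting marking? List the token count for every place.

(A=2, B=1, C=2, D=3, E=8, F=2)

step 1: fire t4:  (A=1, B=3, C=2, D=2, E=4, F=3) → (A=1, B=2, C=2, D=4, E=6, F=3)
step 2: fire t4:  (A=1, B=2, C=2, D=4, E=6, F=3) → (A=1, B=1, C=2, D=6, E=8, F=3)
step 3: fire t0:  (A=1, B=1, C=2, D=6, E=8, F=3) → (A=2, B=1, C=2, D=3, E=8, F=2)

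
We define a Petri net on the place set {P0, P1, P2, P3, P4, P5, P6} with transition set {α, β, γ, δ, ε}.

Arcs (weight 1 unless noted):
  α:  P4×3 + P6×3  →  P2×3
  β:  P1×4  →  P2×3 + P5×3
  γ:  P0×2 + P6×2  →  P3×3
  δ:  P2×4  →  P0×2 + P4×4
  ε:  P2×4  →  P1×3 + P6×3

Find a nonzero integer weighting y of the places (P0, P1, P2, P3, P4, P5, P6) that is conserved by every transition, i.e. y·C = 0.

Incidence matrix C (rows=places, cols=transitions):
        α    β    γ    δ    ε
   P0   0    0   -2    2    0
   P1   0   -4    0    0    3
   P2   3    3    0   -4   -4
   P3   0    0    3    0    0
   P4  -3    0    0    4    0
   P5   0    3    0    0    0
   P6  -3    0   -2    0    3

Candidate y = [0, 12, 9, 0, 9, 7, 0]; check y·C column-wise:
  col α: 12·0 + 9·3 + 9·-3 + 7·0 + 0·-3 = 0
  col β: 12·-4 + 9·3 + 9·0 + 7·3 = 0
  col γ: 0·-2 + 12·0 + 9·0 + 0·3 + 9·0 + 7·0 + 0·-2 = 0
  col δ: 0·2 + 12·0 + 9·-4 + 9·4 + 7·0 = 0
  col ε: 12·3 + 9·-4 + 9·0 + 7·0 + 0·3 = 0

y = (P0:0, P1:12, P2:9, P3:0, P4:9, P5:7, P6:0)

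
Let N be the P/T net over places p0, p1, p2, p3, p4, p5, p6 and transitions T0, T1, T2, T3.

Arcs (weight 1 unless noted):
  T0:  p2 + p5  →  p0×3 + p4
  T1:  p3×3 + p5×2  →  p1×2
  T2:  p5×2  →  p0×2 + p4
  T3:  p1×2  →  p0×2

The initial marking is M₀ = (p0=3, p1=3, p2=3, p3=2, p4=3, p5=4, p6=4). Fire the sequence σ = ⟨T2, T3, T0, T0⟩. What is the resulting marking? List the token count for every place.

(p0=13, p1=1, p2=1, p3=2, p4=6, p5=0, p6=4)

step 1: fire T2:  (p0=3, p1=3, p2=3, p3=2, p4=3, p5=4, p6=4) → (p0=5, p1=3, p2=3, p3=2, p4=4, p5=2, p6=4)
step 2: fire T3:  (p0=5, p1=3, p2=3, p3=2, p4=4, p5=2, p6=4) → (p0=7, p1=1, p2=3, p3=2, p4=4, p5=2, p6=4)
step 3: fire T0:  (p0=7, p1=1, p2=3, p3=2, p4=4, p5=2, p6=4) → (p0=10, p1=1, p2=2, p3=2, p4=5, p5=1, p6=4)
step 4: fire T0:  (p0=10, p1=1, p2=2, p3=2, p4=5, p5=1, p6=4) → (p0=13, p1=1, p2=1, p3=2, p4=6, p5=0, p6=4)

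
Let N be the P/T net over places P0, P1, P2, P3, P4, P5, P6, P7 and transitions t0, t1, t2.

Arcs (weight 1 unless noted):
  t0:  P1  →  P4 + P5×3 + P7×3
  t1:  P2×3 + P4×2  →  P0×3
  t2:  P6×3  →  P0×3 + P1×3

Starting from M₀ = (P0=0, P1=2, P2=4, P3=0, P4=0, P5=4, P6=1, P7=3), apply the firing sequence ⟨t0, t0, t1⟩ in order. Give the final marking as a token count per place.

step 1: fire t0:  (P0=0, P1=2, P2=4, P3=0, P4=0, P5=4, P6=1, P7=3) → (P0=0, P1=1, P2=4, P3=0, P4=1, P5=7, P6=1, P7=6)
step 2: fire t0:  (P0=0, P1=1, P2=4, P3=0, P4=1, P5=7, P6=1, P7=6) → (P0=0, P1=0, P2=4, P3=0, P4=2, P5=10, P6=1, P7=9)
step 3: fire t1:  (P0=0, P1=0, P2=4, P3=0, P4=2, P5=10, P6=1, P7=9) → (P0=3, P1=0, P2=1, P3=0, P4=0, P5=10, P6=1, P7=9)

(P0=3, P1=0, P2=1, P3=0, P4=0, P5=10, P6=1, P7=9)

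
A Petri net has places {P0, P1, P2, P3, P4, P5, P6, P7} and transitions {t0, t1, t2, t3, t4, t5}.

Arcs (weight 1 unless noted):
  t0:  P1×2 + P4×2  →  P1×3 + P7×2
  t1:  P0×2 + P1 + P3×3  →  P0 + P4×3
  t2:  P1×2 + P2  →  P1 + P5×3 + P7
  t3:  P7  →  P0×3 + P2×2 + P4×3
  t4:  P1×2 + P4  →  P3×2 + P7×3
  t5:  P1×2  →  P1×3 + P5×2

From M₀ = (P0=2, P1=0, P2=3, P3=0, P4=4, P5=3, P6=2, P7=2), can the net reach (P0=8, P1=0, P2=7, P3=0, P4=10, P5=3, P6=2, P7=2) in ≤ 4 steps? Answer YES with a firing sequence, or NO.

NO — not reachable within 4 firings

depth 0: 1 marking
depth 1: 2 markings reached so far
depth 2: 3 markings reached so far
depth 3: 3 markings reached so far
(frontier empty at depth 3; search complete)
target is not among the 3 markings reachable within 4 steps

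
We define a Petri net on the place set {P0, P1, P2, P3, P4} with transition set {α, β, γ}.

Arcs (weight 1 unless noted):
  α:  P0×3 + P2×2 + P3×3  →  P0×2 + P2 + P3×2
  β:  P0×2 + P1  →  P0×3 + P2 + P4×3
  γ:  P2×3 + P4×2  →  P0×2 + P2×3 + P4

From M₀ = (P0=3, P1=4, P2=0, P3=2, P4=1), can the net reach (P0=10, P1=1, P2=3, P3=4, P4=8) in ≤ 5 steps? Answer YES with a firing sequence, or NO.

depth 0: 1 marking
depth 1: 2 markings reached so far
depth 2: 3 markings reached so far
depth 3: 4 markings reached so far
depth 4: 6 markings reached so far
depth 5: 8 markings reached so far
target is not among the 8 markings reachable within 5 steps

NO — not reachable within 5 firings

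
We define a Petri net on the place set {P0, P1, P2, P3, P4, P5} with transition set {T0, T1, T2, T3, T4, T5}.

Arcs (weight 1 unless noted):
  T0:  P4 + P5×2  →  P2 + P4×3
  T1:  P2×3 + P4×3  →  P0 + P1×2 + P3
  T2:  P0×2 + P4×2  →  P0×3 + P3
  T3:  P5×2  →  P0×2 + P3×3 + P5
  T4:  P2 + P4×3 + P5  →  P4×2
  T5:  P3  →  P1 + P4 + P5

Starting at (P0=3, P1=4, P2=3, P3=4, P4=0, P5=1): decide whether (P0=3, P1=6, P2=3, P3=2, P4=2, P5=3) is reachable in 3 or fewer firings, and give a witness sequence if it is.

YES — reachable via ⟨T5, T5⟩ (2 firings)

step 1: fire T5:  (P0=3, P1=4, P2=3, P3=4, P4=0, P5=1) → (P0=3, P1=5, P2=3, P3=3, P4=1, P5=2)
step 2: fire T5:  (P0=3, P1=5, P2=3, P3=3, P4=1, P5=2) → (P0=3, P1=6, P2=3, P3=2, P4=2, P5=3)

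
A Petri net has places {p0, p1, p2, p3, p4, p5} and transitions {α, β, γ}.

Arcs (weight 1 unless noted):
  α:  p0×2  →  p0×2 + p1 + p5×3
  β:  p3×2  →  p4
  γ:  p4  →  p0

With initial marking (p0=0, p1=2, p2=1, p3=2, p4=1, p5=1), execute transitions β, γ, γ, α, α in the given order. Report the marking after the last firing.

step 1: fire β:  (p0=0, p1=2, p2=1, p3=2, p4=1, p5=1) → (p0=0, p1=2, p2=1, p3=0, p4=2, p5=1)
step 2: fire γ:  (p0=0, p1=2, p2=1, p3=0, p4=2, p5=1) → (p0=1, p1=2, p2=1, p3=0, p4=1, p5=1)
step 3: fire γ:  (p0=1, p1=2, p2=1, p3=0, p4=1, p5=1) → (p0=2, p1=2, p2=1, p3=0, p4=0, p5=1)
step 4: fire α:  (p0=2, p1=2, p2=1, p3=0, p4=0, p5=1) → (p0=2, p1=3, p2=1, p3=0, p4=0, p5=4)
step 5: fire α:  (p0=2, p1=3, p2=1, p3=0, p4=0, p5=4) → (p0=2, p1=4, p2=1, p3=0, p4=0, p5=7)

(p0=2, p1=4, p2=1, p3=0, p4=0, p5=7)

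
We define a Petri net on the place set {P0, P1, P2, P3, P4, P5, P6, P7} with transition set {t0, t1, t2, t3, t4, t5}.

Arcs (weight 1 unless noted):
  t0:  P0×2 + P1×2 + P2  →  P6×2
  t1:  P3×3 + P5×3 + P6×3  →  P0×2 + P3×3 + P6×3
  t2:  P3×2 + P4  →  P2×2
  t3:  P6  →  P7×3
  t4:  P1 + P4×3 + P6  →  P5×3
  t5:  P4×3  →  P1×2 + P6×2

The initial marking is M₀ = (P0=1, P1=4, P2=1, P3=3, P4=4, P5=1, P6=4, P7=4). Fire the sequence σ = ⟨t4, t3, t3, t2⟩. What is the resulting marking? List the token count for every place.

(P0=1, P1=3, P2=3, P3=1, P4=0, P5=4, P6=1, P7=10)

step 1: fire t4:  (P0=1, P1=4, P2=1, P3=3, P4=4, P5=1, P6=4, P7=4) → (P0=1, P1=3, P2=1, P3=3, P4=1, P5=4, P6=3, P7=4)
step 2: fire t3:  (P0=1, P1=3, P2=1, P3=3, P4=1, P5=4, P6=3, P7=4) → (P0=1, P1=3, P2=1, P3=3, P4=1, P5=4, P6=2, P7=7)
step 3: fire t3:  (P0=1, P1=3, P2=1, P3=3, P4=1, P5=4, P6=2, P7=7) → (P0=1, P1=3, P2=1, P3=3, P4=1, P5=4, P6=1, P7=10)
step 4: fire t2:  (P0=1, P1=3, P2=1, P3=3, P4=1, P5=4, P6=1, P7=10) → (P0=1, P1=3, P2=3, P3=1, P4=0, P5=4, P6=1, P7=10)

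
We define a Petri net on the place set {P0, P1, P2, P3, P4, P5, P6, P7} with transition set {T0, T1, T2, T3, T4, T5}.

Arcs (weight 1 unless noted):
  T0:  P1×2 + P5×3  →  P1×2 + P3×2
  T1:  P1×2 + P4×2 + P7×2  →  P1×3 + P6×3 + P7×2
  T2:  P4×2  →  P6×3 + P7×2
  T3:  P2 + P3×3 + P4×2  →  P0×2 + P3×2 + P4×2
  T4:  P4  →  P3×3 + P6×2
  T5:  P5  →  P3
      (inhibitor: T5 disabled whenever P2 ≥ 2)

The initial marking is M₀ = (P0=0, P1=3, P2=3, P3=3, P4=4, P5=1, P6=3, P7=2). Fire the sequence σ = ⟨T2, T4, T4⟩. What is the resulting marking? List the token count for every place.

step 1: fire T2:  (P0=0, P1=3, P2=3, P3=3, P4=4, P5=1, P6=3, P7=2) → (P0=0, P1=3, P2=3, P3=3, P4=2, P5=1, P6=6, P7=4)
step 2: fire T4:  (P0=0, P1=3, P2=3, P3=3, P4=2, P5=1, P6=6, P7=4) → (P0=0, P1=3, P2=3, P3=6, P4=1, P5=1, P6=8, P7=4)
step 3: fire T4:  (P0=0, P1=3, P2=3, P3=6, P4=1, P5=1, P6=8, P7=4) → (P0=0, P1=3, P2=3, P3=9, P4=0, P5=1, P6=10, P7=4)

(P0=0, P1=3, P2=3, P3=9, P4=0, P5=1, P6=10, P7=4)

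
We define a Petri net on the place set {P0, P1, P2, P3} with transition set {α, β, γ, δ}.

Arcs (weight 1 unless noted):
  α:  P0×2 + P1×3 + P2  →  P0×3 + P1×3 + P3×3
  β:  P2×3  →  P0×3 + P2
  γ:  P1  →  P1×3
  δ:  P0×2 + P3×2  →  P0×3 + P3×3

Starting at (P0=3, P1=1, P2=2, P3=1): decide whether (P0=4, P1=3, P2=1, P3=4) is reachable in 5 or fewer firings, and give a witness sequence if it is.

YES — reachable via ⟨γ, α⟩ (2 firings)

step 1: fire γ:  (P0=3, P1=1, P2=2, P3=1) → (P0=3, P1=3, P2=2, P3=1)
step 2: fire α:  (P0=3, P1=3, P2=2, P3=1) → (P0=4, P1=3, P2=1, P3=4)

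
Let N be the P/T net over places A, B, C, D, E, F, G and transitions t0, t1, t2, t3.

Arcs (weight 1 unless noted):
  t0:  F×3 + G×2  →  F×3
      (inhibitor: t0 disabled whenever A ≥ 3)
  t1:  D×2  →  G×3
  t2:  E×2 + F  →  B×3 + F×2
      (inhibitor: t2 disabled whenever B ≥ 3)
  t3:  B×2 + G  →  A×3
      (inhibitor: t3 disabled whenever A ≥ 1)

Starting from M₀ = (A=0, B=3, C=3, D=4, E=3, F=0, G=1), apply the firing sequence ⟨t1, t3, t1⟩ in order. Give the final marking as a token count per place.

step 1: fire t1:  (A=0, B=3, C=3, D=4, E=3, F=0, G=1) → (A=0, B=3, C=3, D=2, E=3, F=0, G=4)
step 2: fire t3:  (A=0, B=3, C=3, D=2, E=3, F=0, G=4) → (A=3, B=1, C=3, D=2, E=3, F=0, G=3)
step 3: fire t1:  (A=3, B=1, C=3, D=2, E=3, F=0, G=3) → (A=3, B=1, C=3, D=0, E=3, F=0, G=6)

(A=3, B=1, C=3, D=0, E=3, F=0, G=6)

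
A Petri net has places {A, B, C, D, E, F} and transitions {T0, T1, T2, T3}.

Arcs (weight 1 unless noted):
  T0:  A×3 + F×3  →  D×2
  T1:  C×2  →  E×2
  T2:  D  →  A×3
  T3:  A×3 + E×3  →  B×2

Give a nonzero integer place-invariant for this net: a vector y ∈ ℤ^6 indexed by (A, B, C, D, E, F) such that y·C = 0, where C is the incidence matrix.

y = (A:0, B:3, C:2, D:0, E:2, F:0)

Incidence matrix C (rows=places, cols=transitions):
       T0   T1   T2   T3
    A  -3    0    3   -3
    B   0    0    0    2
    C   0   -2    0    0
    D   2    0   -1    0
    E   0    2    0   -3
    F  -3    0    0    0

Candidate y = [0, 3, 2, 0, 2, 0]; check y·C column-wise:
  col T0: 0·-3 + 3·0 + 2·0 + 0·2 + 2·0 + 0·-3 = 0
  col T1: 3·0 + 2·-2 + 2·2 = 0
  col T2: 0·3 + 3·0 + 2·0 + 0·-1 + 2·0 = 0
  col T3: 0·-3 + 3·2 + 2·0 + 2·-3 = 0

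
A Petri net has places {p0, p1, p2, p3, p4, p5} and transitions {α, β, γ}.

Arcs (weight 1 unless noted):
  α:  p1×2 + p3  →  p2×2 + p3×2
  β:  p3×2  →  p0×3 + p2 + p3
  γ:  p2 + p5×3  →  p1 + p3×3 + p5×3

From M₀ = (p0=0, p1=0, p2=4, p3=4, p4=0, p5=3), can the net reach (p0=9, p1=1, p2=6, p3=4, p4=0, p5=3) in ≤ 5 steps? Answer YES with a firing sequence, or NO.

YES — reachable via ⟨β, β, β, γ⟩ (4 firings)

step 1: fire β:  (p0=0, p1=0, p2=4, p3=4, p4=0, p5=3) → (p0=3, p1=0, p2=5, p3=3, p4=0, p5=3)
step 2: fire β:  (p0=3, p1=0, p2=5, p3=3, p4=0, p5=3) → (p0=6, p1=0, p2=6, p3=2, p4=0, p5=3)
step 3: fire β:  (p0=6, p1=0, p2=6, p3=2, p4=0, p5=3) → (p0=9, p1=0, p2=7, p3=1, p4=0, p5=3)
step 4: fire γ:  (p0=9, p1=0, p2=7, p3=1, p4=0, p5=3) → (p0=9, p1=1, p2=6, p3=4, p4=0, p5=3)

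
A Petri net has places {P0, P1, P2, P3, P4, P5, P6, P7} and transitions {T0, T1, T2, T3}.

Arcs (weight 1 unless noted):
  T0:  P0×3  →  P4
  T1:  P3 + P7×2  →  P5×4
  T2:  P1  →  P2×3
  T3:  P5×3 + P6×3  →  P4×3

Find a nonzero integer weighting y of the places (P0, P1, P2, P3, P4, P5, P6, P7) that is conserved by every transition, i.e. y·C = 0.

Incidence matrix C (rows=places, cols=transitions):
       T0   T1   T2   T3
   P0  -3    0    0    0
   P1   0    0   -1    0
   P2   0    0    3    0
   P3   0   -1    0    0
   P4   1    0    0    3
   P5   0    4    0   -3
   P6   0    0    0   -3
   P7   0   -2    0    0

Candidate y = [0, 3, 1, 0, 0, 0, 0, 0]; check y·C column-wise:
  col T0: 0·-3 + 3·0 + 1·0 + 0·1 = 0
  col T1: 3·0 + 1·0 + 0·-1 + 0·4 + 0·-2 = 0
  col T2: 3·-1 + 1·3 = 0
  col T3: 3·0 + 1·0 + 0·3 + 0·-3 + 0·-3 = 0

y = (P0:0, P1:3, P2:1, P3:0, P4:0, P5:0, P6:0, P7:0)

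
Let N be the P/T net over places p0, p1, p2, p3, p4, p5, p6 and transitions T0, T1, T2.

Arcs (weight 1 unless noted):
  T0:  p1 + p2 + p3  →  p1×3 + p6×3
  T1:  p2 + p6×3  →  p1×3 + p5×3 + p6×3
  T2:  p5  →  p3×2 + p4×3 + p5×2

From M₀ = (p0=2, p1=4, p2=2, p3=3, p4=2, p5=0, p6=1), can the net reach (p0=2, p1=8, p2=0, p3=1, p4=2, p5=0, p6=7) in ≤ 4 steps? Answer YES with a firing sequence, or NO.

step 1: fire T0:  (p0=2, p1=4, p2=2, p3=3, p4=2, p5=0, p6=1) → (p0=2, p1=6, p2=1, p3=2, p4=2, p5=0, p6=4)
step 2: fire T0:  (p0=2, p1=6, p2=1, p3=2, p4=2, p5=0, p6=4) → (p0=2, p1=8, p2=0, p3=1, p4=2, p5=0, p6=7)

YES — reachable via ⟨T0, T0⟩ (2 firings)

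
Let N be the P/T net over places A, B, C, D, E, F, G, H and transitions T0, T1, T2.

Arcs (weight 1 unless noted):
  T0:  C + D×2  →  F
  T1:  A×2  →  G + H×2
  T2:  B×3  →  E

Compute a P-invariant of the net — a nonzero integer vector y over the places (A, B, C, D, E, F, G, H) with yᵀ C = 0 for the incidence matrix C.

Incidence matrix C (rows=places, cols=transitions):
       T0   T1   T2
    A   0   -2    0
    B   0    0   -3
    C  -1    0    0
    D  -2    0    0
    E   0    0    1
    F   1    0    0
    G   0    1    0
    H   0    2    0

Candidate y = [0, 0, 2, -1, 0, 0, 0, 0]; check y·C column-wise:
  col T0: 2·-1 + -1·-2 + 0·1 = 0
  col T1: 0·-2 + 2·0 + -1·0 + 0·1 + 0·2 = 0
  col T2: 0·-3 + 2·0 + -1·0 + 0·1 = 0

y = (A:0, B:0, C:2, D:-1, E:0, F:0, G:0, H:0)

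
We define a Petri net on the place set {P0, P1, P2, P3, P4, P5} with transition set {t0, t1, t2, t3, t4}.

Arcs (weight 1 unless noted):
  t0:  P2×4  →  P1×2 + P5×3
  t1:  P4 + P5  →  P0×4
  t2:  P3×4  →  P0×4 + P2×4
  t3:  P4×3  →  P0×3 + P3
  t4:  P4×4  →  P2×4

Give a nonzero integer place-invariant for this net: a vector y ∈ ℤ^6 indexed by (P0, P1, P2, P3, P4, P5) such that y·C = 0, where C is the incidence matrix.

y = (P0:1, P1:1, P2:2, P3:3, P4:2, P5:2)

Incidence matrix C (rows=places, cols=transitions):
       t0   t1   t2   t3   t4
   P0   0    4    4    3    0
   P1   2    0    0    0    0
   P2  -4    0    4    0    4
   P3   0    0   -4    1    0
   P4   0   -1    0   -3   -4
   P5   3   -1    0    0    0

Candidate y = [1, 1, 2, 3, 2, 2]; check y·C column-wise:
  col t0: 1·0 + 1·2 + 2·-4 + 3·0 + 2·0 + 2·3 = 0
  col t1: 1·4 + 1·0 + 2·0 + 3·0 + 2·-1 + 2·-1 = 0
  col t2: 1·4 + 1·0 + 2·4 + 3·-4 + 2·0 + 2·0 = 0
  col t3: 1·3 + 1·0 + 2·0 + 3·1 + 2·-3 + 2·0 = 0
  col t4: 1·0 + 1·0 + 2·4 + 3·0 + 2·-4 + 2·0 = 0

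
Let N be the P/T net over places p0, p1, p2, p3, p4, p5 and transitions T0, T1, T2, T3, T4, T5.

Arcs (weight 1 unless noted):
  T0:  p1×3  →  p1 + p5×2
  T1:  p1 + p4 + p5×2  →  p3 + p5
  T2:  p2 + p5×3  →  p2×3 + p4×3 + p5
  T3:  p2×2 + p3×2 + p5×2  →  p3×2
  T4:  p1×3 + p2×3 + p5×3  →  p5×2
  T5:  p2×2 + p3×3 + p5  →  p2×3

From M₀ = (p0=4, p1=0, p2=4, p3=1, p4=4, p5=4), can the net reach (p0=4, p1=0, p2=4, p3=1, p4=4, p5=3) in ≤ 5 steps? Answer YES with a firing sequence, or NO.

depth 0: 1 marking
depth 1: 2 markings reached so far
depth 2: 2 markings reached so far
(frontier empty at depth 2; search complete)
target is not among the 2 markings reachable within 5 steps

NO — not reachable within 5 firings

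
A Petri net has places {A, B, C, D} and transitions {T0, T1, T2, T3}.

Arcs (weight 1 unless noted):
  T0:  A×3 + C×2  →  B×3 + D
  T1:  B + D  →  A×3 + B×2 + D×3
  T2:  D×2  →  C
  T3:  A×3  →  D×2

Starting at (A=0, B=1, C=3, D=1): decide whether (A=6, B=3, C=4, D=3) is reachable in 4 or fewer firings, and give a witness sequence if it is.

step 1: fire T1:  (A=0, B=1, C=3, D=1) → (A=3, B=2, C=3, D=3)
step 2: fire T1:  (A=3, B=2, C=3, D=3) → (A=6, B=3, C=3, D=5)
step 3: fire T2:  (A=6, B=3, C=3, D=5) → (A=6, B=3, C=4, D=3)

YES — reachable via ⟨T1, T1, T2⟩ (3 firings)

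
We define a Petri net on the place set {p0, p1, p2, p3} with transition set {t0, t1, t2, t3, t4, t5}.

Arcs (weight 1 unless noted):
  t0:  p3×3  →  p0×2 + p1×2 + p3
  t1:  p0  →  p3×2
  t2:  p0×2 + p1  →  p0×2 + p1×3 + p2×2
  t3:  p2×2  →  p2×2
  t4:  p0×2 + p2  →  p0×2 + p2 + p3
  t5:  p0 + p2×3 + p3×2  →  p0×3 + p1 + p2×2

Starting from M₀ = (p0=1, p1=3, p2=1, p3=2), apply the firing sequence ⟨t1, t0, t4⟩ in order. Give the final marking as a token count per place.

step 1: fire t1:  (p0=1, p1=3, p2=1, p3=2) → (p0=0, p1=3, p2=1, p3=4)
step 2: fire t0:  (p0=0, p1=3, p2=1, p3=4) → (p0=2, p1=5, p2=1, p3=2)
step 3: fire t4:  (p0=2, p1=5, p2=1, p3=2) → (p0=2, p1=5, p2=1, p3=3)

(p0=2, p1=5, p2=1, p3=3)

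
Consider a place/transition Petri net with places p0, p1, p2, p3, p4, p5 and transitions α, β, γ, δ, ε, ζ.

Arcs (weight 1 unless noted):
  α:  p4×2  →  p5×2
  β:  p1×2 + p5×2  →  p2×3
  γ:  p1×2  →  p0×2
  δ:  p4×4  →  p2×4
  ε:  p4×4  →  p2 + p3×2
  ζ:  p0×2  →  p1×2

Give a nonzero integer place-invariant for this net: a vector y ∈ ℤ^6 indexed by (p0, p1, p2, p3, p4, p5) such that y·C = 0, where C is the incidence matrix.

Incidence matrix C (rows=places, cols=transitions):
        α    β    γ    δ    ε    ζ
   p0   0    0    2    0    0   -2
   p1   0   -2   -2    0    0    2
   p2   0    3    0    4    1    0
   p3   0    0    0    0    2    0
   p4  -2    0    0   -4   -4    0
   p5   2   -2    0    0    0    0

Candidate y = [1, 1, 2, 3, 2, 2]; check y·C column-wise:
  col α: 1·0 + 1·0 + 2·0 + 3·0 + 2·-2 + 2·2 = 0
  col β: 1·0 + 1·-2 + 2·3 + 3·0 + 2·0 + 2·-2 = 0
  col γ: 1·2 + 1·-2 + 2·0 + 3·0 + 2·0 + 2·0 = 0
  col δ: 1·0 + 1·0 + 2·4 + 3·0 + 2·-4 + 2·0 = 0
  col ε: 1·0 + 1·0 + 2·1 + 3·2 + 2·-4 + 2·0 = 0
  col ζ: 1·-2 + 1·2 + 2·0 + 3·0 + 2·0 + 2·0 = 0

y = (p0:1, p1:1, p2:2, p3:3, p4:2, p5:2)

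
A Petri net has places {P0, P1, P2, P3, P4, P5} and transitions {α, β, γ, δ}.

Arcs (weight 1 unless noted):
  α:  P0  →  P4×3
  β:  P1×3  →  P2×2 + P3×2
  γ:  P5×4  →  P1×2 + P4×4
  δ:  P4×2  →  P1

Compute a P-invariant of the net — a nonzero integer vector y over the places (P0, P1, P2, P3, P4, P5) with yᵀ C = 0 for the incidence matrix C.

y = (P0:0, P1:0, P2:1, P3:-1, P4:0, P5:0)

Incidence matrix C (rows=places, cols=transitions):
        α    β    γ    δ
   P0  -1    0    0    0
   P1   0   -3    2    1
   P2   0    2    0    0
   P3   0    2    0    0
   P4   3    0    4   -2
   P5   0    0   -4    0

Candidate y = [0, 0, 1, -1, 0, 0]; check y·C column-wise:
  col α: 0·-1 + 1·0 + -1·0 + 0·3 = 0
  col β: 0·-3 + 1·2 + -1·2 = 0
  col γ: 0·2 + 1·0 + -1·0 + 0·4 + 0·-4 = 0
  col δ: 0·1 + 1·0 + -1·0 + 0·-2 = 0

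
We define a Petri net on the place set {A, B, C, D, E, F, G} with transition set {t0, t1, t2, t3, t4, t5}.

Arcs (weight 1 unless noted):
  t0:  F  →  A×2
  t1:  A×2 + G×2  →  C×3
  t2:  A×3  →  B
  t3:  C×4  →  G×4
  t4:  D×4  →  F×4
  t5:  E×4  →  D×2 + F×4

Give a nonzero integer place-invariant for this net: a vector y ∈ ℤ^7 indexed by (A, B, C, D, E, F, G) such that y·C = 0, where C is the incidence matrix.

y = (A:1, B:3, C:2, D:2, E:3, F:2, G:2)

Incidence matrix C (rows=places, cols=transitions):
       t0   t1   t2   t3   t4   t5
    A   2   -2   -3    0    0    0
    B   0    0    1    0    0    0
    C   0    3    0   -4    0    0
    D   0    0    0    0   -4    2
    E   0    0    0    0    0   -4
    F  -1    0    0    0    4    4
    G   0   -2    0    4    0    0

Candidate y = [1, 3, 2, 2, 3, 2, 2]; check y·C column-wise:
  col t0: 1·2 + 3·0 + 2·0 + 2·0 + 3·0 + 2·-1 + 2·0 = 0
  col t1: 1·-2 + 3·0 + 2·3 + 2·0 + 3·0 + 2·0 + 2·-2 = 0
  col t2: 1·-3 + 3·1 + 2·0 + 2·0 + 3·0 + 2·0 + 2·0 = 0
  col t3: 1·0 + 3·0 + 2·-4 + 2·0 + 3·0 + 2·0 + 2·4 = 0
  col t4: 1·0 + 3·0 + 2·0 + 2·-4 + 3·0 + 2·4 + 2·0 = 0
  col t5: 1·0 + 3·0 + 2·0 + 2·2 + 3·-4 + 2·4 + 2·0 = 0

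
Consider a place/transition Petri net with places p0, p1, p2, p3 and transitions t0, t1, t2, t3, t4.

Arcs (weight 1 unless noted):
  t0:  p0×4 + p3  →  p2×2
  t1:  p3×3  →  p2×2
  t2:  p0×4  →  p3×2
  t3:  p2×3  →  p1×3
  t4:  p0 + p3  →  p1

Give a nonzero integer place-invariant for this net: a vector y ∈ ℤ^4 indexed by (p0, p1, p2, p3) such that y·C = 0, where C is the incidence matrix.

Incidence matrix C (rows=places, cols=transitions):
       t0   t1   t2   t3   t4
   p0  -4    0   -4    0   -1
   p1   0    0    0    3    1
   p2   2    2    0   -3    0
   p3  -1   -3    2    0   -1

Candidate y = [1, 3, 3, 2]; check y·C column-wise:
  col t0: 1·-4 + 3·0 + 3·2 + 2·-1 = 0
  col t1: 1·0 + 3·0 + 3·2 + 2·-3 = 0
  col t2: 1·-4 + 3·0 + 3·0 + 2·2 = 0
  col t3: 1·0 + 3·3 + 3·-3 + 2·0 = 0
  col t4: 1·-1 + 3·1 + 3·0 + 2·-1 = 0

y = (p0:1, p1:3, p2:3, p3:2)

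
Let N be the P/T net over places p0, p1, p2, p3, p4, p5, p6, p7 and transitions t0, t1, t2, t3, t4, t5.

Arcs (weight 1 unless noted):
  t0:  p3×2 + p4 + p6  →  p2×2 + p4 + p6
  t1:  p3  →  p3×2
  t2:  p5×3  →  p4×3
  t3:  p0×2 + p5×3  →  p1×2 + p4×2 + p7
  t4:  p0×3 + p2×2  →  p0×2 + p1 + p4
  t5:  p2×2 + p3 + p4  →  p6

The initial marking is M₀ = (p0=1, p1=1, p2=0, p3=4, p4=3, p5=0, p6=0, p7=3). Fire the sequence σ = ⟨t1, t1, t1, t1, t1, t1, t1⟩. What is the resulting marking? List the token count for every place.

step 1: fire t1:  (p0=1, p1=1, p2=0, p3=4, p4=3, p5=0, p6=0, p7=3) → (p0=1, p1=1, p2=0, p3=5, p4=3, p5=0, p6=0, p7=3)
step 2: fire t1:  (p0=1, p1=1, p2=0, p3=5, p4=3, p5=0, p6=0, p7=3) → (p0=1, p1=1, p2=0, p3=6, p4=3, p5=0, p6=0, p7=3)
step 3: fire t1:  (p0=1, p1=1, p2=0, p3=6, p4=3, p5=0, p6=0, p7=3) → (p0=1, p1=1, p2=0, p3=7, p4=3, p5=0, p6=0, p7=3)
step 4: fire t1:  (p0=1, p1=1, p2=0, p3=7, p4=3, p5=0, p6=0, p7=3) → (p0=1, p1=1, p2=0, p3=8, p4=3, p5=0, p6=0, p7=3)
step 5: fire t1:  (p0=1, p1=1, p2=0, p3=8, p4=3, p5=0, p6=0, p7=3) → (p0=1, p1=1, p2=0, p3=9, p4=3, p5=0, p6=0, p7=3)
step 6: fire t1:  (p0=1, p1=1, p2=0, p3=9, p4=3, p5=0, p6=0, p7=3) → (p0=1, p1=1, p2=0, p3=10, p4=3, p5=0, p6=0, p7=3)
step 7: fire t1:  (p0=1, p1=1, p2=0, p3=10, p4=3, p5=0, p6=0, p7=3) → (p0=1, p1=1, p2=0, p3=11, p4=3, p5=0, p6=0, p7=3)

(p0=1, p1=1, p2=0, p3=11, p4=3, p5=0, p6=0, p7=3)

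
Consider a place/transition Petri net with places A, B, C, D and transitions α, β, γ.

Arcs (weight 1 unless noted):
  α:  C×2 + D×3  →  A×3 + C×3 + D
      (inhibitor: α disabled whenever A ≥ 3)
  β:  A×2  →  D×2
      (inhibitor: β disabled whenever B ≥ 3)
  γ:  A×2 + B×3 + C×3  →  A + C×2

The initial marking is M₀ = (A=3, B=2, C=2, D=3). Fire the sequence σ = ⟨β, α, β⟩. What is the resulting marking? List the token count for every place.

(A=2, B=2, C=3, D=5)

step 1: fire β:  (A=3, B=2, C=2, D=3) → (A=1, B=2, C=2, D=5)
step 2: fire α:  (A=1, B=2, C=2, D=5) → (A=4, B=2, C=3, D=3)
step 3: fire β:  (A=4, B=2, C=3, D=3) → (A=2, B=2, C=3, D=5)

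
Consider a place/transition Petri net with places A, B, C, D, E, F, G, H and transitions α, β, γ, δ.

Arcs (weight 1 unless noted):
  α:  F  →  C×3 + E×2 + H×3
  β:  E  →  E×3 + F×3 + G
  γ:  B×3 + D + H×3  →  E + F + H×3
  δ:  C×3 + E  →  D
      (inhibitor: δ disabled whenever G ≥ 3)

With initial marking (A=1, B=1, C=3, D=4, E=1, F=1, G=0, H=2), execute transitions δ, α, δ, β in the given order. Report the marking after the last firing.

(A=1, B=1, C=0, D=6, E=3, F=3, G=1, H=5)

step 1: fire δ:  (A=1, B=1, C=3, D=4, E=1, F=1, G=0, H=2) → (A=1, B=1, C=0, D=5, E=0, F=1, G=0, H=2)
step 2: fire α:  (A=1, B=1, C=0, D=5, E=0, F=1, G=0, H=2) → (A=1, B=1, C=3, D=5, E=2, F=0, G=0, H=5)
step 3: fire δ:  (A=1, B=1, C=3, D=5, E=2, F=0, G=0, H=5) → (A=1, B=1, C=0, D=6, E=1, F=0, G=0, H=5)
step 4: fire β:  (A=1, B=1, C=0, D=6, E=1, F=0, G=0, H=5) → (A=1, B=1, C=0, D=6, E=3, F=3, G=1, H=5)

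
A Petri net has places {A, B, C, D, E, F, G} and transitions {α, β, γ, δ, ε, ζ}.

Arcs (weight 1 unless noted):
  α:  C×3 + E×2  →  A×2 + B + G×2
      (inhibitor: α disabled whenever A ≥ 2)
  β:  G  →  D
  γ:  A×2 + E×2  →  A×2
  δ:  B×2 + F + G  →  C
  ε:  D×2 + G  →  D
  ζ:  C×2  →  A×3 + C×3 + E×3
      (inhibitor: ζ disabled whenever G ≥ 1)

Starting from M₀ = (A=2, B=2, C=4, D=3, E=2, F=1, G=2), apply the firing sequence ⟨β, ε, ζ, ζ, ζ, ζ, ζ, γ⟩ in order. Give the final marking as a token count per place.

step 1: fire β:  (A=2, B=2, C=4, D=3, E=2, F=1, G=2) → (A=2, B=2, C=4, D=4, E=2, F=1, G=1)
step 2: fire ε:  (A=2, B=2, C=4, D=4, E=2, F=1, G=1) → (A=2, B=2, C=4, D=3, E=2, F=1, G=0)
step 3: fire ζ:  (A=2, B=2, C=4, D=3, E=2, F=1, G=0) → (A=5, B=2, C=5, D=3, E=5, F=1, G=0)
step 4: fire ζ:  (A=5, B=2, C=5, D=3, E=5, F=1, G=0) → (A=8, B=2, C=6, D=3, E=8, F=1, G=0)
step 5: fire ζ:  (A=8, B=2, C=6, D=3, E=8, F=1, G=0) → (A=11, B=2, C=7, D=3, E=11, F=1, G=0)
step 6: fire ζ:  (A=11, B=2, C=7, D=3, E=11, F=1, G=0) → (A=14, B=2, C=8, D=3, E=14, F=1, G=0)
step 7: fire ζ:  (A=14, B=2, C=8, D=3, E=14, F=1, G=0) → (A=17, B=2, C=9, D=3, E=17, F=1, G=0)
step 8: fire γ:  (A=17, B=2, C=9, D=3, E=17, F=1, G=0) → (A=17, B=2, C=9, D=3, E=15, F=1, G=0)

(A=17, B=2, C=9, D=3, E=15, F=1, G=0)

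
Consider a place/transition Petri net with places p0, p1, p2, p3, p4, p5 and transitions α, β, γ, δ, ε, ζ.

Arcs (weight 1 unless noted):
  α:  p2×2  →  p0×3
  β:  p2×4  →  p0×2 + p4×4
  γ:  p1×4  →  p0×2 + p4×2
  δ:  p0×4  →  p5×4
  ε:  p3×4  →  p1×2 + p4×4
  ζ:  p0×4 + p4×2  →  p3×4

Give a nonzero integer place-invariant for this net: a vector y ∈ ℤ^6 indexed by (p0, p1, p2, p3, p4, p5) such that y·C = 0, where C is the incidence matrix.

y = (p0:2, p1:2, p2:3, p3:3, p4:2, p5:2)

Incidence matrix C (rows=places, cols=transitions):
        α    β    γ    δ    ε    ζ
   p0   3    2    2   -4    0   -4
   p1   0    0   -4    0    2    0
   p2  -2   -4    0    0    0    0
   p3   0    0    0    0   -4    4
   p4   0    4    2    0    4   -2
   p5   0    0    0    4    0    0

Candidate y = [2, 2, 3, 3, 2, 2]; check y·C column-wise:
  col α: 2·3 + 2·0 + 3·-2 + 3·0 + 2·0 + 2·0 = 0
  col β: 2·2 + 2·0 + 3·-4 + 3·0 + 2·4 + 2·0 = 0
  col γ: 2·2 + 2·-4 + 3·0 + 3·0 + 2·2 + 2·0 = 0
  col δ: 2·-4 + 2·0 + 3·0 + 3·0 + 2·0 + 2·4 = 0
  col ε: 2·0 + 2·2 + 3·0 + 3·-4 + 2·4 + 2·0 = 0
  col ζ: 2·-4 + 2·0 + 3·0 + 3·4 + 2·-2 + 2·0 = 0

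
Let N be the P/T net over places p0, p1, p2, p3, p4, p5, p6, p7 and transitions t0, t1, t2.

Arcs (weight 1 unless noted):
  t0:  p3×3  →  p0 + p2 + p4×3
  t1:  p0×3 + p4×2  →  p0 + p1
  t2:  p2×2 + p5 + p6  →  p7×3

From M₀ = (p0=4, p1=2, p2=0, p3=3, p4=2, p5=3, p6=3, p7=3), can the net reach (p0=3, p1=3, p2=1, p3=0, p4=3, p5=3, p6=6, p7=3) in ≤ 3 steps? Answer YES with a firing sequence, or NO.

NO — not reachable within 3 firings

depth 0: 1 marking
depth 1: 3 markings reached so far
depth 2: 4 markings reached so far
depth 3: 5 markings reached so far
target is not among the 5 markings reachable within 3 steps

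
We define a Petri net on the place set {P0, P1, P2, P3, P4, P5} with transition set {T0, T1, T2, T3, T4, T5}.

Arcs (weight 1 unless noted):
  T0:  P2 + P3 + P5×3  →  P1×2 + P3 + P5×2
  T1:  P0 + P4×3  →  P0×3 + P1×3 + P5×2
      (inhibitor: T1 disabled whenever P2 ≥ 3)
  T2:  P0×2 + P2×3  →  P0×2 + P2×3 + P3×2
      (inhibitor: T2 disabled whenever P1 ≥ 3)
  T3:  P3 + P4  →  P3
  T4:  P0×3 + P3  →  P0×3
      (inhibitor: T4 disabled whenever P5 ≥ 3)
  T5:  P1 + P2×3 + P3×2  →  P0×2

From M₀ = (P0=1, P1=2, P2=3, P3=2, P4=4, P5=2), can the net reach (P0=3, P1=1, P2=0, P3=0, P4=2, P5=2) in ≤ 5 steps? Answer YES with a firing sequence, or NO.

step 1: fire T3:  (P0=1, P1=2, P2=3, P3=2, P4=4, P5=2) → (P0=1, P1=2, P2=3, P3=2, P4=3, P5=2)
step 2: fire T3:  (P0=1, P1=2, P2=3, P3=2, P4=3, P5=2) → (P0=1, P1=2, P2=3, P3=2, P4=2, P5=2)
step 3: fire T5:  (P0=1, P1=2, P2=3, P3=2, P4=2, P5=2) → (P0=3, P1=1, P2=0, P3=0, P4=2, P5=2)

YES — reachable via ⟨T3, T3, T5⟩ (3 firings)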